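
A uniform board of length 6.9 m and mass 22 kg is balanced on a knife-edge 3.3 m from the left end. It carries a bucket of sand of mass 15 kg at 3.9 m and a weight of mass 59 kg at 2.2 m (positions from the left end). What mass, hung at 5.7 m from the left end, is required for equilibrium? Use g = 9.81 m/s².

m ≈ 21.9 kg

Sum moments about the knife-edge (at 3.3 m from the left end) (the support reaction has zero arm there).
Beam weight: 22 × 9.81 = 215.8 N down at 3.45 m → arm 0.15 m, τ = 215.8 × 0.15 = 32.37 N·m clockwise.
Bucket of sand: 15 × 9.81 = 147.2 N down at 3.9 m → arm 0.6 m, τ = 147.2 × 0.6 = 88.32 N·m clockwise.
Weight: 59 × 9.81 = 578.8 N down at 2.2 m → arm 1.1 m, τ = 578.8 × 1.1 = 636.7 N·m counterclockwise.
Net moment of known loads = 516 N·m counterclockwise.
An unknown mass m at 5.7 m has arm 2.4 m; its moment is m·g·2.4 clockwise.
Setting net torque to zero: m × 9.81 × 2.4 = 516 → m = 516 / (9.81 × 2.4) = 21.9 kg.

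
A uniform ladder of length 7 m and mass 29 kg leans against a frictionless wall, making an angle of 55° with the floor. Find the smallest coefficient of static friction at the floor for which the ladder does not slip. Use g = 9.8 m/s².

μ_min ≈ 0.35

Sum moments about the foot of the ladder (the floor normal and friction both act there and drop out).
Ladder weight 29×9.8 = 284.2 N acts at 3.5 m along the ladder; its horizontal arm is 3.5·cos55° = 2.008 m → τ = 570.7 N·m clockwise.
Wall normal N acts horizontally at the top; its moment arm is the height L sinθ = 7·sin55° = 5.734 m, counterclockwise.
Balancing moments: N × 5.734 = 570.7, giving N = 99.53 N.
ΣFx = 0 ⇒ f = N_wall = 99.53 N. ΣFy = 0 ⇒ N_floor = 284.2 N.
μ_min = f / N_floor = 99.53 / 284.2 = 0.35.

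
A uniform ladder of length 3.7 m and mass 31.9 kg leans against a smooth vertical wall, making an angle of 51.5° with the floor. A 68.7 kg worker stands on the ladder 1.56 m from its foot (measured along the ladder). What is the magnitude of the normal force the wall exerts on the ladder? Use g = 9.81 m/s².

Sum moments about the foot of the ladder (the floor normal and friction both act there and drop out).
Ladder weight 31.9×9.81 = 312.9 N acts at 1.85 m along the ladder; its horizontal arm is 1.85·cos51.5° = 1.152 m → τ = 360.5 N·m clockwise.
Worker: 68.7×9.81 = 673.9 N at 1.56 m → arm 0.9711 m → τ = 654.4 N·m clockwise.
Wall normal N acts horizontally at the top; its moment arm is the height L sinθ = 3.7·sin51.5° = 2.896 m, counterclockwise.
Setting net torque to zero: N × 2.896 = 1015 → N = 350 N.

N_wall ≈ 350 N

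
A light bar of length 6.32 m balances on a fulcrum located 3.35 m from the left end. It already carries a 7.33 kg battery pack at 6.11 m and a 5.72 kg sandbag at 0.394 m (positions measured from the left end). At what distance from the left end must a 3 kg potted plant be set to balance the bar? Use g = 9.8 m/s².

x ≈ 2.24 m from the left end

Sum moments about the fulcrum (at 3.35 m from the left end) (the support reaction has zero arm there).
Battery pack: 7.33 × 9.8 = 71.83 N down at 6.11 m → arm 2.76 m, τ = 71.83 × 2.76 = 198.3 N·m clockwise.
Sandbag: 5.72 × 9.8 = 56.06 N down at 0.394 m → arm 2.956 m, τ = 56.06 × 2.956 = 165.7 N·m counterclockwise.
Net moment of existing loads = 32.6 N·m clockwise.
The potted plant weighs 3 × 9.8 = 29.4 N and must supply an equal counterclockwise moment, so its lever arm about the fulcrum is 32.6 / 29.4 = 1.11 m.
That puts it at 3.35 − 1.11 = 2.24 m from the left end.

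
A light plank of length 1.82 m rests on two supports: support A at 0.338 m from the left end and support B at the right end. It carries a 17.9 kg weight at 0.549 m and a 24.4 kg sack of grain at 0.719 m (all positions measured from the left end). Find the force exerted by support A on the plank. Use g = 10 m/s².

R_A ≈ 335 N

About support B:
Weight: 17.9 × 10 = 179 N down at 0.549 m → arm 1.271 m, τ = 179 × 1.271 = 227.5 N·m counterclockwise.
Sack of grain: 24.4 × 10 = 244 N down at 0.719 m → arm 1.101 m, τ = 244 × 1.101 = 268.6 N·m counterclockwise.
Net load moment about support B = 496.1 N·m counterclockwise.
Reaction R at support A is upward at 0.338 m, arm 1.482 m → moment R × 1.482 clockwise.
Setting net torque to zero: R × 1.482 = 496.1 → R = 335 N.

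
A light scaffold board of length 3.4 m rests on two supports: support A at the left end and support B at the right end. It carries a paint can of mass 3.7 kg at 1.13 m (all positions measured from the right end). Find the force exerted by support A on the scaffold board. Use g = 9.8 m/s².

R_A ≈ 12.1 N

Take moments about support B.
Paint can: 3.7 × 9.8 = 36.26 N down at 1.13 m → arm 1.13 m, τ = 36.26 × 1.13 = 40.97 N·m counterclockwise.
Net load moment about support B = 40.97 N·m counterclockwise.
Reaction R at support A is upward at 3.4 m, arm 3.4 m → moment R × 3.4 clockwise.
For rotational equilibrium, R × 3.4 = 40.97, so R = 12.1 N.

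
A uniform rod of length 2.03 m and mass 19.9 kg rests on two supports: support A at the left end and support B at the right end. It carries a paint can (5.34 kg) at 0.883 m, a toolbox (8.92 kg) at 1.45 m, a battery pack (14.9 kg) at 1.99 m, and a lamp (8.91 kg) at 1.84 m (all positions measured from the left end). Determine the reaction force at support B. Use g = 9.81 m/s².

R_B ≈ 405 N

About support A:
Beam weight: 19.9 × 9.81 = 195.2 N down at 1.015 m → arm 1.015 m, τ = 195.2 × 1.015 = 198.1 N·m clockwise.
Paint can: 5.34 × 9.81 = 52.39 N down at 0.883 m → arm 0.883 m, τ = 52.39 × 0.883 = 46.26 N·m clockwise.
Toolbox: 8.92 × 9.81 = 87.51 N down at 1.45 m → arm 1.45 m, τ = 87.51 × 1.45 = 126.9 N·m clockwise.
Battery pack: 14.9 × 9.81 = 146.2 N down at 1.99 m → arm 1.99 m, τ = 146.2 × 1.99 = 290.9 N·m clockwise.
Lamp: 8.91 × 9.81 = 87.41 N down at 1.84 m → arm 1.84 m, τ = 87.41 × 1.84 = 160.8 N·m clockwise.
Net load moment about support A = 823 N·m clockwise.
Reaction R at support B is upward at 2.03 m, arm 2.03 m → moment R × 2.03 counterclockwise.
For rotational equilibrium, R × 2.03 = 823, so R = 405 N.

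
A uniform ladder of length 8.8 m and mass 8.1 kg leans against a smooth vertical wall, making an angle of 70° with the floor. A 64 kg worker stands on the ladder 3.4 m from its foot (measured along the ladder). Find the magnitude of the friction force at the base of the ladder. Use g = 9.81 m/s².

f ≈ 103 N

Sum moments about the foot of the ladder (the floor normal and friction both act there and drop out).
Ladder weight 8.1×9.81 = 79.46 N acts at 4.4 m along the ladder; its horizontal arm is 4.4·cos70° = 1.505 m → τ = 119.6 N·m clockwise.
Worker: 64×9.81 = 627.8 N at 3.4 m → arm 1.163 m → τ = 730.1 N·m clockwise.
Wall normal N acts horizontally at the top; its moment arm is the height L sinθ = 8.8·sin70° = 8.269 m, counterclockwise.
Setting net torque to zero: N × 8.269 = 849.7 → N = 103 N.
ΣFx = 0: friction at the foot balances the wall's push, so f = N_wall = 103 N.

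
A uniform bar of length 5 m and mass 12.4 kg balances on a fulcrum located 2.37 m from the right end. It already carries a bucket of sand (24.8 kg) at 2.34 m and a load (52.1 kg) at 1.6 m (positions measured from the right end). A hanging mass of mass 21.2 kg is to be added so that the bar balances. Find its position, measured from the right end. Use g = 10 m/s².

x ≈ 4.22 m from the right end

About the fulcrum (at 2.37 m from the right end):
Beam weight: 12.4 × 10 = 124 N down at 2.5 m → arm 0.13 m, τ = 124 × 0.13 = 16.12 N·m counterclockwise.
Bucket of sand: 24.8 × 10 = 248 N down at 2.34 m → arm 0.03 m, τ = 248 × 0.03 = 7.44 N·m clockwise.
Load: 52.1 × 10 = 521 N down at 1.6 m → arm 0.77 m, τ = 521 × 0.77 = 401.2 N·m clockwise.
Net moment of existing loads = 392.5 N·m clockwise.
The hanging mass weighs 21.2 × 10 = 212 N and must supply an equal counterclockwise moment, so its lever arm about the fulcrum is 392.5 / 212 = 1.85 m.
That puts it at 2.37 + 1.85 = 4.22 m from the right end.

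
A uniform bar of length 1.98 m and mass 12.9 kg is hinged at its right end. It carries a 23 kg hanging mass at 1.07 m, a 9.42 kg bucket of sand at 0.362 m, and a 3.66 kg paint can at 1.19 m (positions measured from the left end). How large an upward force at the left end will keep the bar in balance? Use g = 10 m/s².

Choose the right end as the axis so the unknown pivot reaction has zero arm there.
Beam weight: 12.9 × 10 = 129 N down at 0.99 m → arm 0.99 m, τ = 129 × 0.99 = 127.7 N·m counterclockwise.
Hanging mass: 23 × 10 = 230 N down at 1.07 m → arm 0.91 m, τ = 230 × 0.91 = 209.3 N·m counterclockwise.
Bucket of sand: 9.42 × 10 = 94.2 N down at 0.362 m → arm 1.618 m, τ = 94.2 × 1.618 = 152.4 N·m counterclockwise.
Paint can: 3.66 × 10 = 36.6 N down at 1.19 m → arm 0.79 m, τ = 36.6 × 0.79 = 28.91 N·m counterclockwise.
Net moment of the loads = 518.3 N·m counterclockwise.
The upward force F acts at the left end, arm 1.98 m, giving F × 1.98 clockwise.
Setting net torque to zero: F × 1.98 = 518.3 → F = 518.3 / 1.98 = 262 N.

F ≈ 262 N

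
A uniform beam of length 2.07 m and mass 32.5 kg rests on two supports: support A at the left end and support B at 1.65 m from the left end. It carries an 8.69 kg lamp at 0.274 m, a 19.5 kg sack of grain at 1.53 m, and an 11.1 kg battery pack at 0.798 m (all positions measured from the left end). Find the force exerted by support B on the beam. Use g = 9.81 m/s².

Sum moments about support A (its reaction then has zero moment arm).
Beam weight: 32.5 × 9.81 = 318.8 N down at 1.035 m → arm 1.035 m, τ = 318.8 × 1.035 = 330 N·m clockwise.
Lamp: 8.69 × 9.81 = 85.25 N down at 0.274 m → arm 0.274 m, τ = 85.25 × 0.274 = 23.36 N·m clockwise.
Sack of grain: 19.5 × 9.81 = 191.3 N down at 1.53 m → arm 1.53 m, τ = 191.3 × 1.53 = 292.7 N·m clockwise.
Battery pack: 11.1 × 9.81 = 108.9 N down at 0.798 m → arm 0.798 m, τ = 108.9 × 0.798 = 86.9 N·m clockwise.
Net load moment about support A = 733 N·m clockwise.
Reaction R at support B is upward at 1.65 m, arm 1.65 m → moment R × 1.65 counterclockwise.
Στ = 0 ⇒ R × 1.65 = 733 ⇒ R = 444 N.

R_B ≈ 444 N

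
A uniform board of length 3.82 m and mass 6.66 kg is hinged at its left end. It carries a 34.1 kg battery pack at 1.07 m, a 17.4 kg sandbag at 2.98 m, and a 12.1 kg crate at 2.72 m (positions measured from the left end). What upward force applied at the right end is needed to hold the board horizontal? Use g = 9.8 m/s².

F ≈ 344 N

Sum moments about the left end (the unknown pivot reaction has zero arm there).
Beam weight: 6.66 × 9.8 = 65.27 N down at 1.91 m → arm 1.91 m, τ = 65.27 × 1.91 = 124.7 N·m clockwise.
Battery pack: 34.1 × 9.8 = 334.2 N down at 1.07 m → arm 1.07 m, τ = 334.2 × 1.07 = 357.6 N·m clockwise.
Sandbag: 17.4 × 9.8 = 170.5 N down at 2.98 m → arm 2.98 m, τ = 170.5 × 2.98 = 508.1 N·m clockwise.
Crate: 12.1 × 9.8 = 118.6 N down at 2.72 m → arm 2.72 m, τ = 118.6 × 2.72 = 322.6 N·m clockwise.
Net moment of the loads = 1313 N·m clockwise.
The upward force F acts at the right end, arm 3.82 m, giving F × 3.82 counterclockwise.
Balancing moments: F × 3.82 = 1313, giving F = 1313 / 3.82 = 344 N.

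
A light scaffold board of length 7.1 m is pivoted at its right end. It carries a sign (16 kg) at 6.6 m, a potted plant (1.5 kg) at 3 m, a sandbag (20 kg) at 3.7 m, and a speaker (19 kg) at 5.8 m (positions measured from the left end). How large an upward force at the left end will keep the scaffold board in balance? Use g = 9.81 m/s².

F ≈ 148 N

About the right end:
Sign: 16 × 9.81 = 157 N down at 6.6 m → arm 0.5 m, τ = 157 × 0.5 = 78.5 N·m counterclockwise.
Potted plant: 1.5 × 9.81 = 14.71 N down at 3 m → arm 4.1 m, τ = 14.71 × 4.1 = 60.31 N·m counterclockwise.
Sandbag: 20 × 9.81 = 196.2 N down at 3.7 m → arm 3.4 m, τ = 196.2 × 3.4 = 667.1 N·m counterclockwise.
Speaker: 19 × 9.81 = 186.4 N down at 5.8 m → arm 1.3 m, τ = 186.4 × 1.3 = 242.3 N·m counterclockwise.
Net moment of the loads = 1048 N·m counterclockwise.
The upward force F acts at the left end, arm 7.1 m, giving F × 7.1 clockwise.
For rotational equilibrium, F × 7.1 = 1048, so F = 1048 / 7.1 = 148 N.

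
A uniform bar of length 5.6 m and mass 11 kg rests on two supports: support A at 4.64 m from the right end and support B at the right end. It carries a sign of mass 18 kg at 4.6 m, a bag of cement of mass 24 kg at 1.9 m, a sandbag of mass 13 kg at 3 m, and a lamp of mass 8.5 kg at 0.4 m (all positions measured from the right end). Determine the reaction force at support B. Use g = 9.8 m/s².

Taking torques about support A:
Beam weight: 11 × 9.8 = 107.8 N down at 2.8 m → arm 1.84 m, τ = 107.8 × 1.84 = 198.4 N·m clockwise.
Sign: 18 × 9.8 = 176.4 N down at 4.6 m → arm 0.04 m, τ = 176.4 × 0.04 = 7.056 N·m clockwise.
Bag of cement: 24 × 9.8 = 235.2 N down at 1.9 m → arm 2.74 m, τ = 235.2 × 2.74 = 644.4 N·m clockwise.
Sandbag: 13 × 9.8 = 127.4 N down at 3 m → arm 1.64 m, τ = 127.4 × 1.64 = 208.9 N·m clockwise.
Lamp: 8.5 × 9.8 = 83.3 N down at 0.4 m → arm 4.24 m, τ = 83.3 × 4.24 = 353.2 N·m clockwise.
Net load moment about support A = 1412 N·m clockwise.
Reaction R at support B is upward at 0 m, arm 4.64 m → moment R × 4.64 counterclockwise.
Στ = 0 ⇒ R × 4.64 = 1412 ⇒ R = 304 N.

R_B ≈ 304 N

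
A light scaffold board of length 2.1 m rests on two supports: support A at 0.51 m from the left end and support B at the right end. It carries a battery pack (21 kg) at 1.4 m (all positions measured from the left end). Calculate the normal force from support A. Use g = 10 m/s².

R_A ≈ 92.5 N

About support B:
Battery pack: 21 × 10 = 210 N down at 1.4 m → arm 0.7 m, τ = 210 × 0.7 = 147 N·m counterclockwise.
Net load moment about support B = 147 N·m counterclockwise.
Reaction R at support A is upward at 0.51 m, arm 1.59 m → moment R × 1.59 clockwise.
For rotational equilibrium, R × 1.59 = 147, so R = 92.5 N.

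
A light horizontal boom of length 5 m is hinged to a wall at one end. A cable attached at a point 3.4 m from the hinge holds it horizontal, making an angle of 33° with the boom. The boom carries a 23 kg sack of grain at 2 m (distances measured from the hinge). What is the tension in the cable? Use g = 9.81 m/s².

Sum moments about the hinge (the unknown hinge reaction has zero arm there).
Sack of grain: 23 × 9.81 = 225.6 N down at 2 m → arm 2 m, τ = 225.6 × 2 = 451.2 N·m clockwise.
Total clockwise load moment = 451.2 N·m.
The cable tension T acts at 3.4 m; only its component perpendicular to the boom, T sinθ, produces torque. sin 33° = 0.5446.
Setting net torque to zero: T × 3.4 × 0.5446 = 451.2 → T = 451.2 / 1.852 = 244 N.

T ≈ 244 N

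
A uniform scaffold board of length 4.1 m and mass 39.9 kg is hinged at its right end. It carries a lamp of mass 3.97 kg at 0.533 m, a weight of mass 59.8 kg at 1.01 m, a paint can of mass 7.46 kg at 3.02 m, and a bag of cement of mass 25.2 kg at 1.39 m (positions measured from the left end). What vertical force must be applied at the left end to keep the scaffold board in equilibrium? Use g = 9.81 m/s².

Taking torques about the right end:
Beam weight: 39.9 × 9.81 = 391.4 N down at 2.05 m → arm 2.05 m, τ = 391.4 × 2.05 = 802.4 N·m counterclockwise.
Lamp: 3.97 × 9.81 = 38.95 N down at 0.533 m → arm 3.567 m, τ = 38.95 × 3.567 = 138.9 N·m counterclockwise.
Weight: 59.8 × 9.81 = 586.6 N down at 1.01 m → arm 3.09 m, τ = 586.6 × 3.09 = 1813 N·m counterclockwise.
Paint can: 7.46 × 9.81 = 73.18 N down at 3.02 m → arm 1.08 m, τ = 73.18 × 1.08 = 79.03 N·m counterclockwise.
Bag of cement: 25.2 × 9.81 = 247.2 N down at 1.39 m → arm 2.71 m, τ = 247.2 × 2.71 = 669.9 N·m counterclockwise.
Net moment of the loads = 3503 N·m counterclockwise.
The upward force F acts at the left end, arm 4.1 m, giving F × 4.1 clockwise.
Στ = 0 ⇒ F × 4.1 = 3503 ⇒ F = 3503 / 4.1 = 854 N.

F ≈ 854 N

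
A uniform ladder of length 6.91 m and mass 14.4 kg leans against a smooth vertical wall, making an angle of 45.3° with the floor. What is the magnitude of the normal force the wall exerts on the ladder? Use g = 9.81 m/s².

About the foot of the ladder:
Ladder weight 14.4×9.81 = 141.3 N acts at 3.455 m along the ladder; its horizontal arm is 3.455·cos45.3° = 2.43 m → τ = 343.4 N·m clockwise.
Wall normal N acts horizontally at the top; its moment arm is the height L sinθ = 6.91·sin45.3° = 4.912 m, counterclockwise.
Στ = 0 ⇒ N × 4.912 = 343.4 ⇒ N = 69.9 N.

N_wall ≈ 69.9 N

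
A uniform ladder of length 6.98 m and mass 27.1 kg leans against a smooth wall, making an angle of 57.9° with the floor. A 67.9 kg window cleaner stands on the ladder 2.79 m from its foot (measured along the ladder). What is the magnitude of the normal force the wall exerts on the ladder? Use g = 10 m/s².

N_wall ≈ 255 N

Choose the foot of the ladder as the axis so the floor normal and friction both act there and drop out.
Ladder weight 27.1×10 = 271 N acts at 3.49 m along the ladder; its horizontal arm is 3.49·cos57.9° = 1.855 m → τ = 502.7 N·m clockwise.
Window cleaner: 67.9×10 = 679 N at 2.79 m → arm 1.483 m → τ = 1007 N·m clockwise.
Wall normal N acts horizontally at the top; its moment arm is the height L sinθ = 6.98·sin57.9° = 5.913 m, counterclockwise.
For rotational equilibrium, N × 5.913 = 1510, so N = 255 N.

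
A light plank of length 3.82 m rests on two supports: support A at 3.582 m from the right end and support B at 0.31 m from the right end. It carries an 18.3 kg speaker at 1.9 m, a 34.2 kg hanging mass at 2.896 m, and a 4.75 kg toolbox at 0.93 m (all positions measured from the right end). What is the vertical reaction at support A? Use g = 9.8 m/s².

Take moments about support B.
Speaker: 18.3 × 9.8 = 179.3 N down at 1.9 m → arm 1.59 m, τ = 179.3 × 1.59 = 285.1 N·m counterclockwise.
Hanging mass: 34.2 × 9.8 = 335.2 N down at 2.896 m → arm 2.586 m, τ = 335.2 × 2.586 = 866.8 N·m counterclockwise.
Toolbox: 4.75 × 9.8 = 46.55 N down at 0.93 m → arm 0.62 m, τ = 46.55 × 0.62 = 28.86 N·m counterclockwise.
Net load moment about support B = 1181 N·m counterclockwise.
Reaction R at support A is upward at 3.582 m, arm 3.272 m → moment R × 3.272 clockwise.
Στ = 0 ⇒ R × 3.272 = 1181 ⇒ R = 361 N.

R_A ≈ 361 N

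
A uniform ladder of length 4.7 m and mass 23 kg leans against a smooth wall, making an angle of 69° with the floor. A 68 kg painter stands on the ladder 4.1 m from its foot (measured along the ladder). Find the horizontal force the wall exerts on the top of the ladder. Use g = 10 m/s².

Take moments about the foot of the ladder.
Ladder weight 23×10 = 230 N acts at 2.35 m along the ladder; its horizontal arm is 2.35·cos69° = 0.8422 m → τ = 193.7 N·m clockwise.
Painter: 68×10 = 680 N at 4.1 m → arm 1.469 m → τ = 998.9 N·m clockwise.
Wall normal N acts horizontally at the top; its moment arm is the height L sinθ = 4.7·sin69° = 4.388 m, counterclockwise.
Balancing moments: N × 4.388 = 1193, giving N = 272 N.

N_wall ≈ 272 N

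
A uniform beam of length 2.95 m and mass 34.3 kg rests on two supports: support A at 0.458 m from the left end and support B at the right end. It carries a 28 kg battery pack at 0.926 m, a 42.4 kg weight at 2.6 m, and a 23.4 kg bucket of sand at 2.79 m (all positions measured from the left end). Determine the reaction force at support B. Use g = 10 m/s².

R_B ≈ 776 N

Taking torques about support A:
Beam weight: 34.3 × 10 = 343 N down at 1.475 m → arm 1.017 m, τ = 343 × 1.017 = 348.8 N·m clockwise.
Battery pack: 28 × 10 = 280 N down at 0.926 m → arm 0.468 m, τ = 280 × 0.468 = 131 N·m clockwise.
Weight: 42.4 × 10 = 424 N down at 2.6 m → arm 2.142 m, τ = 424 × 2.142 = 908.2 N·m clockwise.
Bucket of sand: 23.4 × 10 = 234 N down at 2.79 m → arm 2.332 m, τ = 234 × 2.332 = 545.7 N·m clockwise.
Net load moment about support A = 1934 N·m clockwise.
Reaction R at support B is upward at 2.95 m, arm 2.492 m → moment R × 2.492 counterclockwise.
Balancing moments: R × 2.492 = 1934, giving R = 776 N.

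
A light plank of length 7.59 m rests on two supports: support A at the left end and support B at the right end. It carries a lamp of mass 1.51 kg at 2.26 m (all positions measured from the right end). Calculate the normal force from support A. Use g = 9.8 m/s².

Take moments about support B.
Lamp: 1.51 × 9.8 = 14.8 N down at 2.26 m → arm 2.26 m, τ = 14.8 × 2.26 = 33.45 N·m counterclockwise.
Net load moment about support B = 33.45 N·m counterclockwise.
Reaction R at support A is upward at 7.59 m, arm 7.59 m → moment R × 7.59 clockwise.
For rotational equilibrium, R × 7.59 = 33.45, so R = 4.41 N.

R_A ≈ 4.41 N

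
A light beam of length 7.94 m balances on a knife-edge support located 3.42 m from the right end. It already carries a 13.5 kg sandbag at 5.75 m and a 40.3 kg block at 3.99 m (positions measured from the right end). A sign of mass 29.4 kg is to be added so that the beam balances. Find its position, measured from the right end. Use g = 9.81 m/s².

x ≈ 1.57 m from the right end

Take moments about the knife-edge support (at 3.42 m from the right end).
Sandbag: 13.5 × 9.81 = 132.4 N down at 5.75 m → arm 2.33 m, τ = 132.4 × 2.33 = 308.5 N·m counterclockwise.
Block: 40.3 × 9.81 = 395.3 N down at 3.99 m → arm 0.57 m, τ = 395.3 × 0.57 = 225.3 N·m counterclockwise.
Net moment of existing loads = 533.8 N·m counterclockwise.
The sign weighs 29.4 × 9.81 = 288.4 N and must supply an equal clockwise moment, so its lever arm about the knife-edge support is 533.8 / 288.4 = 1.85 m.
That puts it at 3.42 − 1.85 = 1.57 m from the right end.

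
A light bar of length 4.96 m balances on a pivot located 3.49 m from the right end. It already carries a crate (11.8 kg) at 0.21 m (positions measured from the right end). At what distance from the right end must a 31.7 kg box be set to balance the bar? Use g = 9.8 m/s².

Sum moments about the pivot (at 3.49 m from the right end) (the support reaction has zero arm there).
Crate: 11.8 × 9.8 = 115.6 N down at 0.21 m → arm 3.28 m, τ = 115.6 × 3.28 = 379.2 N·m clockwise.
Net moment of existing loads = 379.2 N·m clockwise.
The box weighs 31.7 × 9.8 = 310.7 N and must supply an equal counterclockwise moment, so its lever arm about the pivot is 379.2 / 310.7 = 1.22 m.
That puts it at 3.49 + 1.22 = 4.71 m from the right end.

x ≈ 4.71 m from the right end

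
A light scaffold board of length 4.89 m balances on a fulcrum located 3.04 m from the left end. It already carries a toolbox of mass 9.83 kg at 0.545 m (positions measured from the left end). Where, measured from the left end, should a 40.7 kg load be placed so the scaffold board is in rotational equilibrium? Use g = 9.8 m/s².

x ≈ 3.64 m from the left end

Taking torques about the fulcrum (at 3.04 m from the left end):
Toolbox: 9.83 × 9.8 = 96.33 N down at 0.545 m → arm 2.495 m, τ = 96.33 × 2.495 = 240.3 N·m counterclockwise.
Net moment of existing loads = 240.3 N·m counterclockwise.
The load weighs 40.7 × 9.8 = 398.9 N and must supply an equal clockwise moment, so its lever arm about the fulcrum is 240.3 / 398.9 = 0.602 m.
That puts it at 3.04 + 0.602 = 3.64 m from the left end.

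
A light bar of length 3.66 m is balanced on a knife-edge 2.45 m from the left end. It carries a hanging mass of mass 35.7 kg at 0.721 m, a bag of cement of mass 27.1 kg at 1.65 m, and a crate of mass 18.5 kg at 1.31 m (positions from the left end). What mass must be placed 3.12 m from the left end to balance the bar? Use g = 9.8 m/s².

Choose the knife-edge (at 2.45 m from the left end) as the axis so the support reaction has zero arm there.
Hanging mass: 35.7 × 9.8 = 349.9 N down at 0.721 m → arm 1.729 m, τ = 349.9 × 1.729 = 605 N·m counterclockwise.
Bag of cement: 27.1 × 9.8 = 265.6 N down at 1.65 m → arm 0.8 m, τ = 265.6 × 0.8 = 212.5 N·m counterclockwise.
Crate: 18.5 × 9.8 = 181.3 N down at 1.31 m → arm 1.14 m, τ = 181.3 × 1.14 = 206.7 N·m counterclockwise.
Net moment of known loads = 1024 N·m counterclockwise.
An unknown mass m at 3.12 m has arm 0.67 m; its moment is m·g·0.67 clockwise.
For rotational equilibrium, m × 9.8 × 0.67 = 1024, so m = 1024 / (9.8 × 0.67) = 156 kg.

m ≈ 156 kg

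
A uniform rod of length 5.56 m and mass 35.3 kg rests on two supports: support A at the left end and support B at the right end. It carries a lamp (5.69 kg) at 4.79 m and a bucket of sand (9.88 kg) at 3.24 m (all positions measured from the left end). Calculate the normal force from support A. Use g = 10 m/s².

R_A ≈ 226 N

Sum moments about support B (its reaction then has zero moment arm).
Beam weight: 35.3 × 10 = 353 N down at 2.78 m → arm 2.78 m, τ = 353 × 2.78 = 981.3 N·m counterclockwise.
Lamp: 5.69 × 10 = 56.9 N down at 4.79 m → arm 0.77 m, τ = 56.9 × 0.77 = 43.81 N·m counterclockwise.
Bucket of sand: 9.88 × 10 = 98.8 N down at 3.24 m → arm 2.32 m, τ = 98.8 × 2.32 = 229.2 N·m counterclockwise.
Net load moment about support B = 1254 N·m counterclockwise.
Reaction R at support A is upward at 0 m, arm 5.56 m → moment R × 5.56 clockwise.
Setting net torque to zero: R × 5.56 = 1254 → R = 226 N.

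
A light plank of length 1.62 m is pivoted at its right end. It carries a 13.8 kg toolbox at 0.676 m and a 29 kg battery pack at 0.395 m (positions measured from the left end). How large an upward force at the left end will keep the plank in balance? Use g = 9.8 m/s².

F ≈ 294 N

Choose the right end as the axis so the unknown pivot reaction has zero arm there.
Toolbox: 13.8 × 9.8 = 135.2 N down at 0.676 m → arm 0.944 m, τ = 135.2 × 0.944 = 127.6 N·m counterclockwise.
Battery pack: 29 × 9.8 = 284.2 N down at 0.395 m → arm 1.225 m, τ = 284.2 × 1.225 = 348.1 N·m counterclockwise.
Net moment of the loads = 475.7 N·m counterclockwise.
The upward force F acts at the left end, arm 1.62 m, giving F × 1.62 clockwise.
Balancing moments: F × 1.62 = 475.7, giving F = 475.7 / 1.62 = 294 N.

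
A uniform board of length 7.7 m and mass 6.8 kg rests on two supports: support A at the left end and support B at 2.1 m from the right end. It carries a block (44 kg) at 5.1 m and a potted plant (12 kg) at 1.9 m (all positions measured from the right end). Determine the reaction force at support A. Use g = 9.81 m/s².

Take moments about support B.
Beam weight: 6.8 × 9.81 = 66.71 N down at 3.85 m → arm 1.75 m, τ = 66.71 × 1.75 = 116.7 N·m counterclockwise.
Block: 44 × 9.81 = 431.6 N down at 5.1 m → arm 3 m, τ = 431.6 × 3 = 1295 N·m counterclockwise.
Potted plant: 12 × 9.81 = 117.7 N down at 1.9 m → arm 0.2 m, τ = 117.7 × 0.2 = 23.54 N·m clockwise.
Net load moment about support B = 1388 N·m counterclockwise.
Reaction R at support A is upward at 7.7 m, arm 5.6 m → moment R × 5.6 clockwise.
Setting net torque to zero: R × 5.6 = 1388 → R = 248 N.

R_A ≈ 248 N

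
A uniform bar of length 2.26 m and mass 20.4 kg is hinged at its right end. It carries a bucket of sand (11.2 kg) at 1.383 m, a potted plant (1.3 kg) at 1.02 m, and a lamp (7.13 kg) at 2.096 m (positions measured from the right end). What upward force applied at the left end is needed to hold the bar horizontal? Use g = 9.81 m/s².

Take moments about the right end.
Beam weight: 20.4 × 9.81 = 200.1 N down at 1.13 m → arm 1.13 m, τ = 200.1 × 1.13 = 226.1 N·m counterclockwise.
Bucket of sand: 11.2 × 9.81 = 109.9 N down at 1.383 m → arm 1.383 m, τ = 109.9 × 1.383 = 152 N·m counterclockwise.
Potted plant: 1.3 × 9.81 = 12.75 N down at 1.02 m → arm 1.02 m, τ = 12.75 × 1.02 = 13.01 N·m counterclockwise.
Lamp: 7.13 × 9.81 = 69.95 N down at 2.096 m → arm 2.096 m, τ = 69.95 × 2.096 = 146.6 N·m counterclockwise.
Net moment of the loads = 537.7 N·m counterclockwise.
The upward force F acts at the left end, arm 2.26 m, giving F × 2.26 clockwise.
Balancing moments: F × 2.26 = 537.7, giving F = 537.7 / 2.26 = 238 N.

F ≈ 238 N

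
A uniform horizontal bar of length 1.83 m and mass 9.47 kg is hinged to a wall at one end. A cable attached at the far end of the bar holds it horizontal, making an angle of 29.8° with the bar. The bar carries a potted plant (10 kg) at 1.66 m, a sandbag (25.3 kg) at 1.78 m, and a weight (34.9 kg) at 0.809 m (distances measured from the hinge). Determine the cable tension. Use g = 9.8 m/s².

T ≈ 1060 N

Taking torques about the hinge:
Beam weight: 9.47 × 9.8 = 92.81 N down at 0.915 m → arm 0.915 m, τ = 92.81 × 0.915 = 84.92 N·m clockwise.
Potted plant: 10 × 9.8 = 98 N down at 1.66 m → arm 1.66 m, τ = 98 × 1.66 = 162.7 N·m clockwise.
Sandbag: 25.3 × 9.8 = 247.9 N down at 1.78 m → arm 1.78 m, τ = 247.9 × 1.78 = 441.3 N·m clockwise.
Weight: 34.9 × 9.8 = 342 N down at 0.809 m → arm 0.809 m, τ = 342 × 0.809 = 276.7 N·m clockwise.
Total clockwise load moment = 965.6 N·m.
The cable tension T acts at 1.83 m; only its component perpendicular to the bar, T sinθ, produces torque. sin 29.8° = 0.497.
Setting net torque to zero: T × 1.83 × 0.497 = 965.6 → T = 965.6 / 0.9095 = 1060 N.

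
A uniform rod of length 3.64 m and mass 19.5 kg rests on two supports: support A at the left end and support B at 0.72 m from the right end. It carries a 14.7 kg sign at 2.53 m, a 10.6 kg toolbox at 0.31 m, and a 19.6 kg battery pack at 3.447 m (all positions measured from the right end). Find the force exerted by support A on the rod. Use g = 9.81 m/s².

R_A ≈ 326 N

Take moments about support B.
Beam weight: 19.5 × 9.81 = 191.3 N down at 1.82 m → arm 1.1 m, τ = 191.3 × 1.1 = 210.4 N·m counterclockwise.
Sign: 14.7 × 9.81 = 144.2 N down at 2.53 m → arm 1.81 m, τ = 144.2 × 1.81 = 261 N·m counterclockwise.
Toolbox: 10.6 × 9.81 = 104 N down at 0.31 m → arm 0.41 m, τ = 104 × 0.41 = 42.64 N·m clockwise.
Battery pack: 19.6 × 9.81 = 192.3 N down at 3.447 m → arm 2.727 m, τ = 192.3 × 2.727 = 524.4 N·m counterclockwise.
Net load moment about support B = 953.2 N·m counterclockwise.
Reaction R at support A is upward at 3.64 m, arm 2.92 m → moment R × 2.92 clockwise.
For rotational equilibrium, R × 2.92 = 953.2, so R = 326 N.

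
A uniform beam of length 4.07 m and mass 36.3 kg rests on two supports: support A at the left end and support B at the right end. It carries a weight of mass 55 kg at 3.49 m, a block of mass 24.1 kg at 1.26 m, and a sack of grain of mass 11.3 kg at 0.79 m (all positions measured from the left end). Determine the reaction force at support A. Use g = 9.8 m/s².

R_A ≈ 507 N

Sum moments about support B (its reaction then has zero moment arm).
Beam weight: 36.3 × 9.8 = 355.7 N down at 2.035 m → arm 2.035 m, τ = 355.7 × 2.035 = 723.8 N·m counterclockwise.
Weight: 55 × 9.8 = 539 N down at 3.49 m → arm 0.58 m, τ = 539 × 0.58 = 312.6 N·m counterclockwise.
Block: 24.1 × 9.8 = 236.2 N down at 1.26 m → arm 2.81 m, τ = 236.2 × 2.81 = 663.7 N·m counterclockwise.
Sack of grain: 11.3 × 9.8 = 110.7 N down at 0.79 m → arm 3.28 m, τ = 110.7 × 3.28 = 363.1 N·m counterclockwise.
Net load moment about support B = 2063 N·m counterclockwise.
Reaction R at support A is upward at 0 m, arm 4.07 m → moment R × 4.07 clockwise.
Στ = 0 ⇒ R × 4.07 = 2063 ⇒ R = 507 N.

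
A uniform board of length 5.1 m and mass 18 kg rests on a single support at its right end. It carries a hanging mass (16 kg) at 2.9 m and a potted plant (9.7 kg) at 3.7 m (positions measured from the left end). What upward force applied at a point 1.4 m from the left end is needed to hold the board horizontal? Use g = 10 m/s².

F ≈ 256 N

Take moments about the right end.
Beam weight: 18 × 10 = 180 N down at 2.55 m → arm 2.55 m, τ = 180 × 2.55 = 459 N·m counterclockwise.
Hanging mass: 16 × 10 = 160 N down at 2.9 m → arm 2.2 m, τ = 160 × 2.2 = 352 N·m counterclockwise.
Potted plant: 9.7 × 10 = 97 N down at 3.7 m → arm 1.4 m, τ = 97 × 1.4 = 135.8 N·m counterclockwise.
Net moment of the loads = 946.8 N·m counterclockwise.
The upward force F acts at a point 1.4 m from the left end, arm 3.7 m, giving F × 3.7 clockwise.
Στ = 0 ⇒ F × 3.7 = 946.8 ⇒ F = 946.8 / 3.7 = 256 N.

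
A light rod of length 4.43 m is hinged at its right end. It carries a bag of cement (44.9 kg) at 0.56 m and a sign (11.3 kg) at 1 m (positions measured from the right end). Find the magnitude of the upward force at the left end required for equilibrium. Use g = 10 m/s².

Sum moments about the right end (the unknown pivot reaction has zero arm there).
Bag of cement: 44.9 × 10 = 449 N down at 0.56 m → arm 0.56 m, τ = 449 × 0.56 = 251.4 N·m counterclockwise.
Sign: 11.3 × 10 = 113 N down at 1 m → arm 1 m, τ = 113 × 1 = 113 N·m counterclockwise.
Net moment of the loads = 364.4 N·m counterclockwise.
The upward force F acts at the left end, arm 4.43 m, giving F × 4.43 clockwise.
Balancing moments: F × 4.43 = 364.4, giving F = 364.4 / 4.43 = 82.3 N.

F ≈ 82.3 N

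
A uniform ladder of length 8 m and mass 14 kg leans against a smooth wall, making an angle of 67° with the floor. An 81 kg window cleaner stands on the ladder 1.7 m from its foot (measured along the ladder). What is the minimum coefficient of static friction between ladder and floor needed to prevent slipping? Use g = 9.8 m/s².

Taking torques about the foot of the ladder:
Ladder weight 14×9.8 = 137.2 N acts at 4 m along the ladder; its horizontal arm is 4·cos67° = 1.563 m → τ = 214.4 N·m clockwise.
Window cleaner: 81×9.8 = 793.8 N at 1.7 m → arm 0.6642 m → τ = 527.2 N·m clockwise.
Wall normal N acts horizontally at the top; its moment arm is the height L sinθ = 8·sin67° = 7.364 m, counterclockwise.
Balancing moments: N × 7.364 = 741.6, giving N = 100.7 N.
ΣFx = 0 ⇒ f = N_wall = 100.7 N. ΣFy = 0 ⇒ N_floor = 931 N.
μ_min = f / N_floor = 100.7 / 931 = 0.108.

μ_min ≈ 0.108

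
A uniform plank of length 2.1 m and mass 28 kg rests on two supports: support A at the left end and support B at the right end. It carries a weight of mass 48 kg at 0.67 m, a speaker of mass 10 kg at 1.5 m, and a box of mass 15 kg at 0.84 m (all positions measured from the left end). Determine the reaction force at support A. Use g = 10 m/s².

R_A ≈ 585 N

Taking torques about support B:
Beam weight: 28 × 10 = 280 N down at 1.05 m → arm 1.05 m, τ = 280 × 1.05 = 294 N·m counterclockwise.
Weight: 48 × 10 = 480 N down at 0.67 m → arm 1.43 m, τ = 480 × 1.43 = 686.4 N·m counterclockwise.
Speaker: 10 × 10 = 100 N down at 1.5 m → arm 0.6 m, τ = 100 × 0.6 = 60 N·m counterclockwise.
Box: 15 × 10 = 150 N down at 0.84 m → arm 1.26 m, τ = 150 × 1.26 = 189 N·m counterclockwise.
Net load moment about support B = 1229 N·m counterclockwise.
Reaction R at support A is upward at 0 m, arm 2.1 m → moment R × 2.1 clockwise.
Στ = 0 ⇒ R × 2.1 = 1229 ⇒ R = 585 N.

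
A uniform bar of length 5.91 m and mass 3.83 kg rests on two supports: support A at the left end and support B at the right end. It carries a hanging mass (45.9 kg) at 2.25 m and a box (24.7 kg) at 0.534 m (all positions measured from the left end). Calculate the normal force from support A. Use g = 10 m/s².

About support B:
Beam weight: 3.83 × 10 = 38.3 N down at 2.955 m → arm 2.955 m, τ = 38.3 × 2.955 = 113.2 N·m counterclockwise.
Hanging mass: 45.9 × 10 = 459 N down at 2.25 m → arm 3.66 m, τ = 459 × 3.66 = 1680 N·m counterclockwise.
Box: 24.7 × 10 = 247 N down at 0.534 m → arm 5.376 m, τ = 247 × 5.376 = 1328 N·m counterclockwise.
Net load moment about support B = 3121 N·m counterclockwise.
Reaction R at support A is upward at 0 m, arm 5.91 m → moment R × 5.91 clockwise.
Balancing moments: R × 5.91 = 3121, giving R = 528 N.

R_A ≈ 528 N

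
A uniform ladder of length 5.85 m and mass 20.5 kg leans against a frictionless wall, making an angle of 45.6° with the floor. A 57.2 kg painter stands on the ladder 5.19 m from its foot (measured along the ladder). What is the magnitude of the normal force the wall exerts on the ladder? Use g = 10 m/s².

N_wall ≈ 597 N

About the foot of the ladder:
Ladder weight 20.5×10 = 205 N acts at 2.925 m along the ladder; its horizontal arm is 2.925·cos45.6° = 2.047 m → τ = 419.6 N·m clockwise.
Painter: 57.2×10 = 572 N at 5.19 m → arm 3.631 m → τ = 2077 N·m clockwise.
Wall normal N acts horizontally at the top; its moment arm is the height L sinθ = 5.85·sin45.6° = 4.18 m, counterclockwise.
For rotational equilibrium, N × 4.18 = 2497, so N = 597 N.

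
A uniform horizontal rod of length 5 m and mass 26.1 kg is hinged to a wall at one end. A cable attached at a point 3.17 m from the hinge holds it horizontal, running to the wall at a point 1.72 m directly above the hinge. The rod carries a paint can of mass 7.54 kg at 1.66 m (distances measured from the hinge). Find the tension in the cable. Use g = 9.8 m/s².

Take moments about the hinge.
Beam weight: 26.1 × 9.8 = 255.8 N down at 2.5 m → arm 2.5 m, τ = 255.8 × 2.5 = 639.5 N·m clockwise.
Paint can: 7.54 × 9.8 = 73.89 N down at 1.66 m → arm 1.66 m, τ = 73.89 × 1.66 = 122.7 N·m clockwise.
Total clockwise load moment = 762.2 N·m.
The cable tension T acts at 3.17 m; only its component perpendicular to the rod, T sinθ, produces torque. sinθ = h/√(h²+d²) = 1.72/√(1.72²+3.17²) = 0.4769.
For rotational equilibrium, T × 3.17 × 0.4769 = 762.2, so T = 762.2 / 1.512 = 504 N.

T ≈ 504 N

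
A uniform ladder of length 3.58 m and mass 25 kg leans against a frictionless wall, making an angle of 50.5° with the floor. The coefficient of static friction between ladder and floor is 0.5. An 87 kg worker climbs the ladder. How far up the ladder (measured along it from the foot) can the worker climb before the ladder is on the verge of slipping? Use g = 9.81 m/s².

About the foot of the ladder:
Ladder weight 25×9.81 = 245.2 N acts at 1.79 m along the ladder; its horizontal arm is 1.79·cos50.5° = 1.139 m → τ = 279.3 N·m clockwise.
Worker weight 87×9.81 = 853.5 N at distance d → arm d·cos50.5° → τ = 853.5·d·0.6361 clockwise.
Wall normal N at the top has arm L sinθ = 2.762 m counterclockwise, so Στ = 0 gives N·2.762 = 279.3 + 542.9·d.
ΣFy = 0 ⇒ N_floor = 1099 N, so the maximum friction is μ_s·N_floor = 0.5×1099 = 549.5 N. ΣFx = 0 ⇒ N_wall = f, so at the slipping point N = 549.5 N.
Substituting: 549.5×2.762 = 279.3 + 542.9·d ⇒ d = (1518 − 279.3) / 542.9 = 2.28 m.

d ≈ 2.28 m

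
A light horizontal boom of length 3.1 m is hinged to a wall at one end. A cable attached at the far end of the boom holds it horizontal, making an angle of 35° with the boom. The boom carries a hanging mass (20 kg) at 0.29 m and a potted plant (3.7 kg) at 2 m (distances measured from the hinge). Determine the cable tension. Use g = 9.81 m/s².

T ≈ 72.8 N

Sum moments about the hinge (the unknown hinge reaction has zero arm there).
Hanging mass: 20 × 9.81 = 196.2 N down at 0.29 m → arm 0.29 m, τ = 196.2 × 0.29 = 56.9 N·m clockwise.
Potted plant: 3.7 × 9.81 = 36.3 N down at 2 m → arm 2 m, τ = 36.3 × 2 = 72.6 N·m clockwise.
Total clockwise load moment = 129.5 N·m.
The cable tension T acts at 3.1 m; only its component perpendicular to the boom, T sinθ, produces torque. sin 35° = 0.5736.
Στ = 0 ⇒ T × 3.1 × 0.5736 = 129.5 ⇒ T = 129.5 / 1.778 = 72.8 N.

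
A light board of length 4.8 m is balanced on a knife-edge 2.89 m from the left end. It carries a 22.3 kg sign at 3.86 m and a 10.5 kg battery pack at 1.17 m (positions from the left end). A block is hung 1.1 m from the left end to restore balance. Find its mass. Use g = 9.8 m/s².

m ≈ 1.99 kg

Choose the knife-edge (at 2.89 m from the left end) as the axis so the support reaction has zero arm there.
Sign: 22.3 × 9.8 = 218.5 N down at 3.86 m → arm 0.97 m, τ = 218.5 × 0.97 = 211.9 N·m clockwise.
Battery pack: 10.5 × 9.8 = 102.9 N down at 1.17 m → arm 1.72 m, τ = 102.9 × 1.72 = 177 N·m counterclockwise.
Net moment of known loads = 34.9 N·m clockwise.
An unknown mass m at 1.1 m has arm 1.79 m; its moment is m·g·1.79 counterclockwise.
For rotational equilibrium, m × 9.8 × 1.79 = 34.9, so m = 34.9 / (9.8 × 1.79) = 1.99 kg.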